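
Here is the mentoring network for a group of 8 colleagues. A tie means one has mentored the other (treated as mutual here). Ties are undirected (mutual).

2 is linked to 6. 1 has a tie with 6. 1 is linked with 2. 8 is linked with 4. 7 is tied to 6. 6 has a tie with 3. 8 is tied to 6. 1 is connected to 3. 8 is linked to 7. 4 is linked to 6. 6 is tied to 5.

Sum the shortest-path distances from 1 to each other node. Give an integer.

Distances from 1: 2:1, 3:1, 4:2, 5:2, 6:1, 7:2, 8:2.
Sum = 1 + 1 + 2 + 2 + 1 + 2 + 2 = 11.

11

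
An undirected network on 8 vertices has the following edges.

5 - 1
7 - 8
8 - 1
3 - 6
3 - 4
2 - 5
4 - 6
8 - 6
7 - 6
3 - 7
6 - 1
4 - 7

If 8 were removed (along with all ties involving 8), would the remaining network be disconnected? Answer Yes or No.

No

Even without 8, every remaining node can still reach every other (the residual graph is connected), so 8 is not a cut vertex.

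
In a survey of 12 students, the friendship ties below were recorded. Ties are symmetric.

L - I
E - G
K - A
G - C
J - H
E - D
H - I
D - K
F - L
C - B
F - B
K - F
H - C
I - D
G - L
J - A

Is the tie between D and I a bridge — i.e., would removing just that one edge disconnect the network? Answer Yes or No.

Even without that edge, D still reaches I via D – E – G – L – I, so the network stays connected. Not a bridge.

No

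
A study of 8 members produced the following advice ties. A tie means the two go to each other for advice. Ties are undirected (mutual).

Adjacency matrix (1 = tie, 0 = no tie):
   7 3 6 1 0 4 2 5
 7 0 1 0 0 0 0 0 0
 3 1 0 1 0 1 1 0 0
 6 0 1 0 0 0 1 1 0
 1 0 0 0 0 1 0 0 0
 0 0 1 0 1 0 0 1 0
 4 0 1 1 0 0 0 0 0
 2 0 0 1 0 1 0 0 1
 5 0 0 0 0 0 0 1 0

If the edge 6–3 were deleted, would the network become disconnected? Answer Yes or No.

No

Even without that edge, 6 still reaches 3 via 6 – 4 – 3, so the network stays connected. Not a bridge.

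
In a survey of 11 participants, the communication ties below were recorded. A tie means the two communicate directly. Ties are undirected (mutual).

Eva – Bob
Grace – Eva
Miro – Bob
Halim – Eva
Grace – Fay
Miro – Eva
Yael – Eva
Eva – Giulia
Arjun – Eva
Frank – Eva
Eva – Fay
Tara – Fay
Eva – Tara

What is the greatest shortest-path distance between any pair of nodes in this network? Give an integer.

Eccentricity of each node (its greatest distance to any other): Arjun:2, Bob:2, Eva:1, Fay:2, Frank:2, Giulia:2, Grace:2, Halim:2, Miro:2, Tara:2, Yael:2.
The maximum eccentricity is 2, realized for instance by the pair Giulia–Bob via Giulia – Eva – Bob. So the diameter is 2.

2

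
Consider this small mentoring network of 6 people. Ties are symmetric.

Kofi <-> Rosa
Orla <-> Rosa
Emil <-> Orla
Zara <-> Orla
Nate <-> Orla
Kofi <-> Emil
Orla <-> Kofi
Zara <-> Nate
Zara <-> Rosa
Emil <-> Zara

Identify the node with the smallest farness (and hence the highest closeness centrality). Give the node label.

Farness (sum of distances to all others) for each node — Emil:7, Kofi:7, Nate:8, Orla:5, Rosa:7, Zara:6.
The smallest farness is 5, for Orla, so Orla has the highest closeness.

Orla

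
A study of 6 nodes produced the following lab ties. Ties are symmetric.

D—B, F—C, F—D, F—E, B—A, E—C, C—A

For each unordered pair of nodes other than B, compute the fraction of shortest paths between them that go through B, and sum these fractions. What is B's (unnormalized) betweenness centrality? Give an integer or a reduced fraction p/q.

1

Pairs whose geodesics pass through B — D–A: 1.
All other pairs contribute 0.
Summing the contributions gives betweenness(B) = 1.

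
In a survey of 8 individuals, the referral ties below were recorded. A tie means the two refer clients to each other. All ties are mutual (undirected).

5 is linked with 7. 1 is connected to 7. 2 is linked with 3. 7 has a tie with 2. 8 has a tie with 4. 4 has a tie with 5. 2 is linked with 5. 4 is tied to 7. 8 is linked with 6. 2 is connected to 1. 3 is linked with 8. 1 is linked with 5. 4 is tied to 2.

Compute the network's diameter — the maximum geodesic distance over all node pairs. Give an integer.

4

Eccentricity of each node (its greatest distance to any other): 1:4, 2:3, 3:2, 4:2, 5:3, 6:4, 7:3, 8:3.
The maximum eccentricity is 4, realized for instance by the pair 6–1 via 6 – 8 – 4 – 7 – 1. So the diameter is 4.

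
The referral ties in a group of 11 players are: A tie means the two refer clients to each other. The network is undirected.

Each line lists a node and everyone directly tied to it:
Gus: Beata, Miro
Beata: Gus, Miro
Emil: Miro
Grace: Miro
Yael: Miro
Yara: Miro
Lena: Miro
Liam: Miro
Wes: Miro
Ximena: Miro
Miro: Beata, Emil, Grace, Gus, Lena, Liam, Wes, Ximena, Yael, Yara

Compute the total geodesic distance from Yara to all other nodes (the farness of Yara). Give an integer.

19

Distances from Yara: Beata:2, Emil:2, Grace:2, Gus:2, Lena:2, Liam:2, Miro:1, Wes:2, Ximena:2, Yael:2.
Sum = 2 + 2 + 2 + 2 + 2 + 2 + 1 + 2 + 2 + 2 = 19.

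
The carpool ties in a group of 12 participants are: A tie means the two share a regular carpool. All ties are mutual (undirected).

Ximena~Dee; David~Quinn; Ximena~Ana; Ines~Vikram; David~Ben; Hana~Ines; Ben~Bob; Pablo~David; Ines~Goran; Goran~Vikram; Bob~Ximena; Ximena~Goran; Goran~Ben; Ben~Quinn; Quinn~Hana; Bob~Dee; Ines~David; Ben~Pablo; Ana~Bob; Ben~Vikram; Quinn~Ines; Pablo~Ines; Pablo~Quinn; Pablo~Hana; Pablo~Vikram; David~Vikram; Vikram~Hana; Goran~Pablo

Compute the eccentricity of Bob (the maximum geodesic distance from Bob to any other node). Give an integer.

Distances from Bob: Ana:1, Ben:1, David:2, Dee:1, Goran:2, Hana:3, Ines:3, Pablo:2, Quinn:2, Vikram:2, Ximena:1.
The largest is 3 (to Ines and Hana), so the eccentricity of Bob is 3.

3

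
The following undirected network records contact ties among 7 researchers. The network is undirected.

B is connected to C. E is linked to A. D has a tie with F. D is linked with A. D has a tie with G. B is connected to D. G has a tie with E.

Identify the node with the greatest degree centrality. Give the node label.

Degrees — A:2, B:2, C:1, D:4, E:2, F:1, G:2.
The maximum is 4, attained only by D.

D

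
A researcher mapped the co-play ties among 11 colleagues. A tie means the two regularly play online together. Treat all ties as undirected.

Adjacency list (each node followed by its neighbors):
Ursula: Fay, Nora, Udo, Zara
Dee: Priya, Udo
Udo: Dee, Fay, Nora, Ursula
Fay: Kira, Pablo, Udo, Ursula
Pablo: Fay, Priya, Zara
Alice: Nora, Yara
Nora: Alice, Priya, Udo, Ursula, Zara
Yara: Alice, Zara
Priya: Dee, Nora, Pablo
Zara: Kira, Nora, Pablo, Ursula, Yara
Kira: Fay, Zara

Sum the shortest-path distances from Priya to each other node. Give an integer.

19

Distances from Priya: Alice:2, Dee:1, Fay:2, Kira:3, Nora:1, Pablo:1, Udo:2, Ursula:2, Yara:3, Zara:2.
Sum = 2 + 1 + 2 + 3 + 1 + 1 + 2 + 2 + 3 + 2 = 19.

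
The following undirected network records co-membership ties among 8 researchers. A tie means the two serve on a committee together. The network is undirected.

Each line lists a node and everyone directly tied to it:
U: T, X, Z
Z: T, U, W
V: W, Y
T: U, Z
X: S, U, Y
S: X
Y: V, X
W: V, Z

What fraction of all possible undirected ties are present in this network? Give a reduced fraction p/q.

There are 9 edges and 8 nodes, so the maximum possible is C(8,2) = 28.
Density = 9/28.

9/28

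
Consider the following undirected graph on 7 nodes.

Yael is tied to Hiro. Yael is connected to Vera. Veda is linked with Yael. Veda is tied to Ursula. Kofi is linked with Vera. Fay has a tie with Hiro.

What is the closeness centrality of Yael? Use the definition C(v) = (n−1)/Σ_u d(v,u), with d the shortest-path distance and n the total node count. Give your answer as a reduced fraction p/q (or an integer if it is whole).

Distances from Yael: Fay:2, Hiro:1, Kofi:2, Ursula:2, Veda:1, Vera:1. Sum = 9.
n = 7, so closeness = 6/9 = 2/3.

2/3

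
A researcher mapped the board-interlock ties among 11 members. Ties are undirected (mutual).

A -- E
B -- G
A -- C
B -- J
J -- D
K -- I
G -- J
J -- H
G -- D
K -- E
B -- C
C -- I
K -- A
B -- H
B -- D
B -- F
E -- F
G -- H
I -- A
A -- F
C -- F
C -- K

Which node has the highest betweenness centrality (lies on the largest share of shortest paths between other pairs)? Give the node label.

Unnormalized betweenness of each node: A:5/3, B:73/3, C:40/3, D:0, E:1/3, F:47/6, G:1/3, H:0, I:0, J:1/3, K:5/6.
B has the largest value, 73/3, making it the main broker — the node through which the most shortest paths run.

B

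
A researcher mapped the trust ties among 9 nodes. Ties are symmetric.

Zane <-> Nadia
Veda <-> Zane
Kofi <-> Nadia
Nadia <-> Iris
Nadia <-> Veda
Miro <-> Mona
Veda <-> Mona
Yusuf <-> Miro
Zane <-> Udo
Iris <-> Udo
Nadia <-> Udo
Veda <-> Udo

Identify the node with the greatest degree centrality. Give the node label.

Degrees — Iris:2, Kofi:1, Miro:2, Mona:2, Nadia:5, Udo:4, Veda:4, Yusuf:1, Zane:3.
The maximum is 5, attained only by Nadia.

Nadia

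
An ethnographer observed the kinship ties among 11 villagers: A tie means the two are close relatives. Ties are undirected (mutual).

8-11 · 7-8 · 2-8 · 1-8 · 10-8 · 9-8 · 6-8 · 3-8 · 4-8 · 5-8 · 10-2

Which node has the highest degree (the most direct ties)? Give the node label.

Degrees — 1:1, 2:2, 3:1, 4:1, 5:1, 6:1, 7:1, 8:10, 9:1, 10:2, 11:1.
The maximum is 10, attained only by 8.

8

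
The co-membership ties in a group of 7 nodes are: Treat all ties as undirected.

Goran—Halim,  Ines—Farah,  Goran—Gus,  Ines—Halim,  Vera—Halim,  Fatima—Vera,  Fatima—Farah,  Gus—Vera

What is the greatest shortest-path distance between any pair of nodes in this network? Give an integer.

Eccentricity of each node (its greatest distance to any other): Farah:3, Fatima:3, Goran:3, Gus:3, Halim:2, Ines:3, Vera:2.
The maximum eccentricity is 3, realized for instance by the pair Farah–Gus via Farah – Fatima – Vera – Gus. So the diameter is 3.

3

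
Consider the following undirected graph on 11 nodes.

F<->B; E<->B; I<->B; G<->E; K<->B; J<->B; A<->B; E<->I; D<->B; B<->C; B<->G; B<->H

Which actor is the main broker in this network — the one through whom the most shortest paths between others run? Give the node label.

Unnormalized betweenness of each node: A:0, B:85/2, C:0, D:0, E:1/2, F:0, G:0, H:0, I:0, J:0, K:0.
B has the largest value, 85/2, making it the main broker — the node through which the most shortest paths run.

B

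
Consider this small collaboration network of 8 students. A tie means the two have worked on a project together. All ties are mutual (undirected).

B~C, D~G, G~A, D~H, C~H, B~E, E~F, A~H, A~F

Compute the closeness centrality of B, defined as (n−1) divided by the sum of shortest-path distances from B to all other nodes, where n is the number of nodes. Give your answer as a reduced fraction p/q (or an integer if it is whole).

Distances from B: A:3, C:1, D:3, E:1, F:2, G:4, H:2. Sum = 16.
n = 8, so closeness = 7/16.

7/16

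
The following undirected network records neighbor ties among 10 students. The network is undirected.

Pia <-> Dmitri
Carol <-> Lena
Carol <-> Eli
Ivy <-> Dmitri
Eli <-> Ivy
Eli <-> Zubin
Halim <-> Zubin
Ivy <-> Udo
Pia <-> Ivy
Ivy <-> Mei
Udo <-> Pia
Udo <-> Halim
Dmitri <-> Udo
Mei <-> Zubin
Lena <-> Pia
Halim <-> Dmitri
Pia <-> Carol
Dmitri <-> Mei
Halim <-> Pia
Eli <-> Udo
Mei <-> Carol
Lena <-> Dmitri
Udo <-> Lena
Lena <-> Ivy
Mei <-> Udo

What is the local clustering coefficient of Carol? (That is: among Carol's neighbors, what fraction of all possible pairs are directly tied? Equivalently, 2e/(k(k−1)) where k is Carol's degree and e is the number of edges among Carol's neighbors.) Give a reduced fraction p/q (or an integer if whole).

Carol's neighbors: Eli, Lena, Mei, and Pia (k = 4).
Possible neighbor pairs: C(4,2) = 6. Edges among them: Lena–Pia → e = 1.
Clustering(Carol) = 1/6.

1/6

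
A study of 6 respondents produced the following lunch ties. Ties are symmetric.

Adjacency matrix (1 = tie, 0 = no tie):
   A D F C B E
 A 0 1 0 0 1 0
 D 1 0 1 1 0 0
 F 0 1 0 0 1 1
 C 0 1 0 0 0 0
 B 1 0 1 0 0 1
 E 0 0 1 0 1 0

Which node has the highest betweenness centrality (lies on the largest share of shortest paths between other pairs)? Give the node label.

Unnormalized betweenness of each node: A:1, B:3/2, C:0, D:9/2, E:0, F:3.
D has the largest value, 9/2, making it the main broker — the node through which the most shortest paths run.

D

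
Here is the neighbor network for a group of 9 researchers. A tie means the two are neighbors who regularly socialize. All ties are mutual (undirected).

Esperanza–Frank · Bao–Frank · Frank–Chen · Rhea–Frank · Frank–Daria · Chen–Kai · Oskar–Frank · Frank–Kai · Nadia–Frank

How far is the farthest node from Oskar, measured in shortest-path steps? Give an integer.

2

Distances from Oskar: Bao:2, Chen:2, Daria:2, Esperanza:2, Frank:1, Kai:2, Nadia:2, Rhea:2.
The largest is 2 (to Daria, Kai, Esperanza, Rhea, Nadia, Bao, and Chen), so the eccentricity of Oskar is 2.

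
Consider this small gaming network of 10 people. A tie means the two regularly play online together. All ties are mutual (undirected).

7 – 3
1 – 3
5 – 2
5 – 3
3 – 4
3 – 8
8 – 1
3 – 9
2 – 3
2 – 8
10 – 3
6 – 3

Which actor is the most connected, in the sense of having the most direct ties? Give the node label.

Degrees — 1:2, 2:3, 3:9, 4:1, 5:2, 6:1, 7:1, 8:3, 9:1, 10:1.
The maximum is 9, attained only by 3.

3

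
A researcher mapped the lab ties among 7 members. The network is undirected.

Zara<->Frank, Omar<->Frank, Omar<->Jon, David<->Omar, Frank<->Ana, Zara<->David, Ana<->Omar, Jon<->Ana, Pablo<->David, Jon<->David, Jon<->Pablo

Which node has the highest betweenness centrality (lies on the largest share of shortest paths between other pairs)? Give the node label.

David

Unnormalized betweenness of each node: Ana:3/4, David:7/2, Frank:3/2, Jon:5/2, Omar:2, Pablo:0, Zara:3/4.
David has the largest value, 7/2, making it the main broker — the node through which the most shortest paths run.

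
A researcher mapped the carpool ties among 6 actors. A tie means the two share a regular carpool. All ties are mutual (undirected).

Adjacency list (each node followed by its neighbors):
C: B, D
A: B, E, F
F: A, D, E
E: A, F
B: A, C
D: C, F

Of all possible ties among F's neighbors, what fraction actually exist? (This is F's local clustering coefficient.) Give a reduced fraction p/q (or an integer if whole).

F's neighbors: A, D, and E (k = 3).
Possible neighbor pairs: C(3,2) = 3. Edges among them: A–E → e = 1.
Clustering(F) = 1/3.

1/3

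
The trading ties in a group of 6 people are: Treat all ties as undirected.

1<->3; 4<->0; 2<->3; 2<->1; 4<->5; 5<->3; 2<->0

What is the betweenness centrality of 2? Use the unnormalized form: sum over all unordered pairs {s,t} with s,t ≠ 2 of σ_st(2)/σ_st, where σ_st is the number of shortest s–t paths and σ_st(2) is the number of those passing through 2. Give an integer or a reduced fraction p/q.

Pairs whose geodesics pass through 2 — 3–0: 1; 4–1: 1/2; 0–1: 1.
All other pairs contribute 0.
Summing the contributions gives betweenness(2) = 5/2.

5/2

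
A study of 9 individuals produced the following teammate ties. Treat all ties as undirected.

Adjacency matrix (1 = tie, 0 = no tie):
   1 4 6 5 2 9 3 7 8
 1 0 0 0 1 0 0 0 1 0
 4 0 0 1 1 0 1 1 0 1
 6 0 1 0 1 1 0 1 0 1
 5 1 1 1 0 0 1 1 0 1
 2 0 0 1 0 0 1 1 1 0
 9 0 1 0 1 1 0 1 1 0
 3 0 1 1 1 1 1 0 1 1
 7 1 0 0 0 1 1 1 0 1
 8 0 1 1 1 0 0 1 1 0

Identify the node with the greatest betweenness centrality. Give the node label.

Unnormalized betweenness of each node: 1:1/4, 2:7/12, 3:29/12, 4:1/2, 5:4, 6:1, 7:37/12, 8:11/12, 9:5/4.
5 has the largest value, 4, making it the main broker — the node through which the most shortest paths run.

5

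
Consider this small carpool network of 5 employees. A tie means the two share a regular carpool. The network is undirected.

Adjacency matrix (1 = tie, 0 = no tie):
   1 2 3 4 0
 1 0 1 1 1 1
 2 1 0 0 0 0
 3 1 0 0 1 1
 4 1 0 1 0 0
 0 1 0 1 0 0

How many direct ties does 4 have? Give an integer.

2

4 is directly tied to 1 and 3. That is 2 neighbors, so the degree of 4 is 2.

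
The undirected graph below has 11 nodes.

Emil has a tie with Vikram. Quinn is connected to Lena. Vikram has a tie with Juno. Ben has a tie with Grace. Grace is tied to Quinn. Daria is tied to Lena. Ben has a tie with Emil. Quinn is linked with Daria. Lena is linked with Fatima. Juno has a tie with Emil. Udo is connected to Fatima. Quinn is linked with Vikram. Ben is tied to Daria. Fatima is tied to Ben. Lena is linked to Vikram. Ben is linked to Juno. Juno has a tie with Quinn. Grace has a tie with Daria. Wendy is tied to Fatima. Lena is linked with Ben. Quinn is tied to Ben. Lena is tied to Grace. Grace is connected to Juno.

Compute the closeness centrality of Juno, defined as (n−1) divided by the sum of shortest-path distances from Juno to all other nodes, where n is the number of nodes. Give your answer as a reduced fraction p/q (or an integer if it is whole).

Distances from Juno: Ben:1, Daria:2, Emil:1, Fatima:2, Grace:1, Lena:2, Quinn:1, Udo:3, Vikram:1, Wendy:3. Sum = 17.
n = 11, so closeness = 10/17.

10/17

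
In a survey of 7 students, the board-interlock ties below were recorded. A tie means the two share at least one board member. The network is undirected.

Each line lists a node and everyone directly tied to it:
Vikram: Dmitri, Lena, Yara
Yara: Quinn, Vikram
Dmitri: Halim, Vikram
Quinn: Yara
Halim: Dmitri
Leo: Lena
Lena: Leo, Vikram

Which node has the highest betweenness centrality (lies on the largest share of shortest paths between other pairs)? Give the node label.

Vikram

Unnormalized betweenness of each node: Dmitri:5, Halim:0, Lena:5, Leo:0, Quinn:0, Vikram:12, Yara:5.
Vikram has the largest value, 12, making it the main broker — the node through which the most shortest paths run.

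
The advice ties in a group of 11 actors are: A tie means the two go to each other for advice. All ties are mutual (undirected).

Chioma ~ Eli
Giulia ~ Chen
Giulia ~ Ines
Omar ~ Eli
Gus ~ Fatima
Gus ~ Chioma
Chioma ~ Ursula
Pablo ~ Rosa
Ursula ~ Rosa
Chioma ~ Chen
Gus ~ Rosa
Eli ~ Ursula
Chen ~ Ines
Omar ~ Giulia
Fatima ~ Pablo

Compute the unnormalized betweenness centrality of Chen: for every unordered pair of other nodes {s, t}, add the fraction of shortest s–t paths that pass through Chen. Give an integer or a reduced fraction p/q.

137/12

Pairs whose geodesics pass through Chen — Ursula–Ines: 1; Ursula–Giulia: 1/2; Rosa–Ines: 2/2; Rosa–Giulia: 2/3; Pablo–Ines: 3/3; Pablo–Giulia: 3/4; Fatima–Ines: 1; Fatima–Giulia: 1; Gus–Ines: 1; Gus–Giulia: 1; Chioma–Ines: 1; Chioma–Giulia: 1; Ines–Eli: 1/2.
All other pairs contribute 0.
Summing the contributions gives betweenness(Chen) = 137/12.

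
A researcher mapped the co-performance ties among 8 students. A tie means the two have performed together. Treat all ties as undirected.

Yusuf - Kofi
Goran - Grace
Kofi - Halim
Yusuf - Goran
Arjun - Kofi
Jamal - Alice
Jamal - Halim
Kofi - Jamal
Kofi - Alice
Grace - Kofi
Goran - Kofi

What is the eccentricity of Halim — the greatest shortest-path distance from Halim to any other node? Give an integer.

Distances from Halim: Alice:2, Arjun:2, Goran:2, Grace:2, Jamal:1, Kofi:1, Yusuf:2.
The largest is 2 (to Arjun, Grace, Alice, Yusuf, and Goran), so the eccentricity of Halim is 2.

2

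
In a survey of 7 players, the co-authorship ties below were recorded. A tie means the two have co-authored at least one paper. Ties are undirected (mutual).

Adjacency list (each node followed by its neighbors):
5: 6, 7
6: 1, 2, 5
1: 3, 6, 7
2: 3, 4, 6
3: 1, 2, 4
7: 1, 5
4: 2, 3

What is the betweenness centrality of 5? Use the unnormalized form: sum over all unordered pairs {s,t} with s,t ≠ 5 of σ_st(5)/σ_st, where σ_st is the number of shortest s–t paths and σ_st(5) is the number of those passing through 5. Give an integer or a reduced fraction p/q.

Pairs whose geodesics pass through 5 — 2–7: 1/3; 7–6: 1/2.
All other pairs contribute 0.
Summing the contributions gives betweenness(5) = 5/6.

5/6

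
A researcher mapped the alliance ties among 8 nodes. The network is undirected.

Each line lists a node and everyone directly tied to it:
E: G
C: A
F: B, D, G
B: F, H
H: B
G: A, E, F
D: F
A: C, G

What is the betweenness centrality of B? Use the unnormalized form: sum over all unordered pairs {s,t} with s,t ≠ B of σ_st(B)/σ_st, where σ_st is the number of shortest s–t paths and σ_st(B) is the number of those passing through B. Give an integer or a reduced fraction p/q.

6

Pairs whose geodesics pass through B — E–H: 1; C–H: 1; F–H: 1; D–H: 1; G–H: 1; A–H: 1.
All other pairs contribute 0.
Summing the contributions gives betweenness(B) = 6.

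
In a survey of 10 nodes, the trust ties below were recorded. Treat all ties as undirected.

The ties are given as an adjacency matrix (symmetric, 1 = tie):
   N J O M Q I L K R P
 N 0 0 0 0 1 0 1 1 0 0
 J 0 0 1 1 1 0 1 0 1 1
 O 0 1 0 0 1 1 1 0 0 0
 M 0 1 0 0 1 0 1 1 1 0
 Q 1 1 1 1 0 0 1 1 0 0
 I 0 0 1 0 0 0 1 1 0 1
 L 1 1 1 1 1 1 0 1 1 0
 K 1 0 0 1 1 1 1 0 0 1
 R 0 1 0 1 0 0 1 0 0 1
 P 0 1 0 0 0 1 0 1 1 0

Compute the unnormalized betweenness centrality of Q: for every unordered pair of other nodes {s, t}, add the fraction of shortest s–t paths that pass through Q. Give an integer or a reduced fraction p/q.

Pairs whose geodesics pass through Q — N–J: 1/2; N–O: 1/2; N–M: 1/3; J–K: 1/4; O–M: 1/3; O–K: 1/3.
All other pairs contribute 0.
Summing the contributions gives betweenness(Q) = 9/4.

9/4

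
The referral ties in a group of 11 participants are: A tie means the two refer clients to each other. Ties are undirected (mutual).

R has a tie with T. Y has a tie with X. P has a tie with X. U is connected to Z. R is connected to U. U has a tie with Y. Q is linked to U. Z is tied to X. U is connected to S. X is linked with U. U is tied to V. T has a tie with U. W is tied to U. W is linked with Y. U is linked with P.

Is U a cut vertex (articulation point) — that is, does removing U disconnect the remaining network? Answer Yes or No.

Removing U leaves {P, W, X, Y, and Z} with no path to {S}, so the network splits into 5 components. U is a cut vertex.

Yes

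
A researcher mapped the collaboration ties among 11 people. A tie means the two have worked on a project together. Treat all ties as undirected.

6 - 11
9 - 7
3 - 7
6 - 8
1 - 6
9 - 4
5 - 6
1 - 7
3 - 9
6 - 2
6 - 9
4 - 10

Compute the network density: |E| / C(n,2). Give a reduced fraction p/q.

12/55

There are 12 edges and 11 nodes, so the maximum possible is C(11,2) = 55.
Density = 12/55.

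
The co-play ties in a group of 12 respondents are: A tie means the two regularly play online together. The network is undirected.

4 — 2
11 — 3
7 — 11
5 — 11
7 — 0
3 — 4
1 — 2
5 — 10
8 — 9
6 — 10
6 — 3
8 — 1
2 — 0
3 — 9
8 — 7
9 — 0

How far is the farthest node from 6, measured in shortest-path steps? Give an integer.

4

Distances from 6: 0:3, 1:4, 2:3, 3:1, 4:2, 5:2, 7:3, 8:3, 9:2, 10:1, 11:2.
The largest is 4 (to 1), so the eccentricity of 6 is 4.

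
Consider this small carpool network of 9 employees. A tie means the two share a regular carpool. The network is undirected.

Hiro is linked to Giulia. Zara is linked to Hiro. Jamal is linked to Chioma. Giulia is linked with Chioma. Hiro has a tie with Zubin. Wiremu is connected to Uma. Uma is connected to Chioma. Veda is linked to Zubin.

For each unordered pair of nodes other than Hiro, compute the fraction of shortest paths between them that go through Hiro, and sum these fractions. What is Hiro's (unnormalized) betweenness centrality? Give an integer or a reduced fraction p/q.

Pairs whose geodesics pass through Hiro — Wiremu–Zara: 1; Wiremu–Zubin: 1; Wiremu–Veda: 1; Uma–Zara: 1; Uma–Zubin: 1; Uma–Veda: 1; Chioma–Zara: 1; Chioma–Zubin: 1; Chioma–Veda: 1; Giulia–Zara: 1; Giulia–Zubin: 1; Giulia–Veda: 1; Zara–Zubin: 1; Zara–Veda: 1 … (+3 more pairs).
All other pairs contribute 0.
Summing the contributions gives betweenness(Hiro) = 17.

17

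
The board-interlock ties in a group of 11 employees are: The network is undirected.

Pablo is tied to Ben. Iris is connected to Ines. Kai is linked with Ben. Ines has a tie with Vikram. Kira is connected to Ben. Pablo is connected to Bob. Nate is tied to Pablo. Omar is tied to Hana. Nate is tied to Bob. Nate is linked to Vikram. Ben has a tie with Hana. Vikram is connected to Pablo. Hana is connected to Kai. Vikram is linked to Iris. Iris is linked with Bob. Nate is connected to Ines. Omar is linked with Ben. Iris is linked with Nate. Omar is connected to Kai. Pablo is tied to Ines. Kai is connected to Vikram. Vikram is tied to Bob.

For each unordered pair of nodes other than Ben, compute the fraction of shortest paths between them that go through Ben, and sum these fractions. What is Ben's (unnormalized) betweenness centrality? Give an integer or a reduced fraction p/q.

Pairs whose geodesics pass through Ben — Omar–Kira: 1; Omar–Nate: 1/2; Omar–Bob: 1/2; Omar–Ines: 1/2; Omar–Pablo: 1; Kai–Kira: 1; Kai–Pablo: 1/2; Hana–Kira: 1; Hana–Nate: 1/2; Hana–Bob: 1/2; Hana–Ines: 1/2; Hana–Pablo: 1; Kira–Nate: 1; Kira–Bob: 1 … (+4 more pairs).
All other pairs contribute 0.
Summing the contributions gives betweenness(Ben) = 29/2.

29/2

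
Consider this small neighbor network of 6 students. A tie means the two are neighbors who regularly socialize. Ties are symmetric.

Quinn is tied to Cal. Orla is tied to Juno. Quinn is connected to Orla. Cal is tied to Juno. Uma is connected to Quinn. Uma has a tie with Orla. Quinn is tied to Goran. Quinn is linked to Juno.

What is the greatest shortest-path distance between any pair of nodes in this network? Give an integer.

Eccentricity of each node (its greatest distance to any other): Cal:2, Goran:2, Juno:2, Orla:2, Quinn:1, Uma:2.
The maximum eccentricity is 2, realized for instance by the pair Goran–Juno via Goran – Quinn – Juno. So the diameter is 2.

2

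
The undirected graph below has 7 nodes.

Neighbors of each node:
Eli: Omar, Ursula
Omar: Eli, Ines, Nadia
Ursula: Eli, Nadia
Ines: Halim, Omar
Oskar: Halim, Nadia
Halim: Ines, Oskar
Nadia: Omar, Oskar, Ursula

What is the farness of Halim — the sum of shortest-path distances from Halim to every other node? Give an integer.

12

Distances from Halim: Eli:3, Ines:1, Nadia:2, Omar:2, Oskar:1, Ursula:3.
Sum = 3 + 1 + 2 + 2 + 1 + 3 = 12.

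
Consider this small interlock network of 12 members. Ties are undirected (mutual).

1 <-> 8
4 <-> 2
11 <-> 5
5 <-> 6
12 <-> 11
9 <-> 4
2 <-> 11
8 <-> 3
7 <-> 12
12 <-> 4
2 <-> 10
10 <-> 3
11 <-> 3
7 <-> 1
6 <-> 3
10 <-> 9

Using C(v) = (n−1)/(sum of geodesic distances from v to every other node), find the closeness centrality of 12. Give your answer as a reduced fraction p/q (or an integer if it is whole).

Distances from 12: 1:2, 2:2, 3:2, 4:1, 5:2, 6:3, 7:1, 8:3, 9:2, 10:3, 11:1. Sum = 22.
n = 12, so closeness = 11/22 = 1/2.

1/2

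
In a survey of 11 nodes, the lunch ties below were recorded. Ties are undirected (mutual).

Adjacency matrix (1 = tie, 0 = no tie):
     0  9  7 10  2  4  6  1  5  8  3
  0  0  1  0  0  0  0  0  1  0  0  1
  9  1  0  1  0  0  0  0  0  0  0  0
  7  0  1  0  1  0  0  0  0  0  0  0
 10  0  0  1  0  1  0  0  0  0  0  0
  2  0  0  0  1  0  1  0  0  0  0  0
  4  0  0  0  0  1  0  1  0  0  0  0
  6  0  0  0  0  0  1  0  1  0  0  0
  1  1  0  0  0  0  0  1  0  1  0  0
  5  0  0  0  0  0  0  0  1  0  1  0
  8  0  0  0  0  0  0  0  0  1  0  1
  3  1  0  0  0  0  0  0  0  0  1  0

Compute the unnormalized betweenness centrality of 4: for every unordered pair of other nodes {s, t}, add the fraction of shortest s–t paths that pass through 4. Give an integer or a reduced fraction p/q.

Pairs whose geodesics pass through 4 — 0–2: 1/2; 7–6: 1/2; 10–6: 1; 10–1: 1/2; 10–5: 1/2; 2–6: 1; 2–1: 1; 2–5: 1; 2–8: 1; 2–3: 1/2.
All other pairs contribute 0.
Summing the contributions gives betweenness(4) = 15/2.

15/2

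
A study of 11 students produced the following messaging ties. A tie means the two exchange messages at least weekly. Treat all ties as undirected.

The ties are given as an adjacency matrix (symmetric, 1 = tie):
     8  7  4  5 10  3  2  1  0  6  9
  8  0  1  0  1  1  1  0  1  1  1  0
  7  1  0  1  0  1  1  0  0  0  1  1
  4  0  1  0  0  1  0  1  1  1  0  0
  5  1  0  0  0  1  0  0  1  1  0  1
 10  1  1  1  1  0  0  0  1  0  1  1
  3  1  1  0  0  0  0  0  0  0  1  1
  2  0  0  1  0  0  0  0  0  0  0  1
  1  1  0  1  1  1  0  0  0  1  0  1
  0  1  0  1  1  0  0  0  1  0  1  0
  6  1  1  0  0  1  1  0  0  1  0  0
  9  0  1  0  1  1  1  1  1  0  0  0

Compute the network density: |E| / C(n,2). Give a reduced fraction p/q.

There are 29 edges and 11 nodes, so the maximum possible is C(11,2) = 55.
Density = 29/55.

29/55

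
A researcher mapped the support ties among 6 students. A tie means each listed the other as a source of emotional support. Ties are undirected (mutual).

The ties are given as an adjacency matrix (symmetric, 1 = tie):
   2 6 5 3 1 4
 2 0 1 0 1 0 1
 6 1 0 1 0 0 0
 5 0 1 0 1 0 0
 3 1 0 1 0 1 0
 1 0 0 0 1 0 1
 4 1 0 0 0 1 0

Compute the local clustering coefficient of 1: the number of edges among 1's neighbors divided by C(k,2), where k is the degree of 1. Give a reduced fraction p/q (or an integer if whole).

1's neighbors: 3 and 4 (k = 2).
Possible neighbor pairs: C(2,2) = 1. Edges among them: none → e = 0.
Clustering(1) = 0/1.

0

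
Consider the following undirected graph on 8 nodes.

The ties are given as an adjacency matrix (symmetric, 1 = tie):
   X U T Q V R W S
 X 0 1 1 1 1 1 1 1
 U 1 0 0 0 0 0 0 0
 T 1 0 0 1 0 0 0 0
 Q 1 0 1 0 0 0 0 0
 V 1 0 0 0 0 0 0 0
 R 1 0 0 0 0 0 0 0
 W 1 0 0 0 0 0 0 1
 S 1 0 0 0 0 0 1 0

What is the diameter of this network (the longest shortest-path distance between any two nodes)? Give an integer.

2

Eccentricity of each node (its greatest distance to any other): Q:2, R:2, S:2, T:2, U:2, V:2, W:2, X:1.
The maximum eccentricity is 2, realized for instance by the pair U–T via U – X – T. So the diameter is 2.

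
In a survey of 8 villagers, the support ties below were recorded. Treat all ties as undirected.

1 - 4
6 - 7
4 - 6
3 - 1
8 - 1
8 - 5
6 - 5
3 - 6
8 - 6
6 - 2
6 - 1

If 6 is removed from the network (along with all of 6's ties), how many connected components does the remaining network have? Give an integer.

Without 6, the remaining ties split the others into: {1, 3, 4, 5, 8}; {2}; {7}.
That's 3 separate components.

3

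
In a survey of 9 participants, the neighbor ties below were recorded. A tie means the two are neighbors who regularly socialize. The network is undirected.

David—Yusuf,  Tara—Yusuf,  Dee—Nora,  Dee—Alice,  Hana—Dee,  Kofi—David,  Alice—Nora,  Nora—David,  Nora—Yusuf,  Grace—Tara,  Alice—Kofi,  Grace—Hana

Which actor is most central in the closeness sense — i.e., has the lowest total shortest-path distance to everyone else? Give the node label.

Farness (sum of distances to all others) for each node — Alice:15, David:15, Dee:14, Grace:19, Hana:17, Kofi:18, Nora:13, Tara:17, Yusuf:14.
The smallest farness is 13, for Nora, so Nora has the highest closeness.

Nora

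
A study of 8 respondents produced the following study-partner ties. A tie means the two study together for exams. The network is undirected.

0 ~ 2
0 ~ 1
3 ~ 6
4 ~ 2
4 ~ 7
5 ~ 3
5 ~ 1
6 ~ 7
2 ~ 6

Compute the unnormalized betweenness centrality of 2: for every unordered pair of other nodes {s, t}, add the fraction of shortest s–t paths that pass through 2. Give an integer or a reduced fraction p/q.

22/3

Pairs whose geodesics pass through 2 — 1–4: 1; 1–7: 2/3; 1–6: 1/2; 0–4: 1; 0–7: 2/2; 0–6: 1; 0–3: 1/2; 4–6: 1/2; 4–3: 1/2; 4–5: 2/3.
All other pairs contribute 0.
Summing the contributions gives betweenness(2) = 22/3.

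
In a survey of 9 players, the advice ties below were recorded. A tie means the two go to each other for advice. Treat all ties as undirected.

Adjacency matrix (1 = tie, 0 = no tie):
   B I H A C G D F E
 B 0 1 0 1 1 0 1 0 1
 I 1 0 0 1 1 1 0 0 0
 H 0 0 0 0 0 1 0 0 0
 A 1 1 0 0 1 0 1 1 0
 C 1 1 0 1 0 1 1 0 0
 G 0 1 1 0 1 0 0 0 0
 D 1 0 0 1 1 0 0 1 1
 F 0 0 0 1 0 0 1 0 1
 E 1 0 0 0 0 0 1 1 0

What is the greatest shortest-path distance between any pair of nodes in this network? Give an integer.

Eccentricity of each node (its greatest distance to any other): A:3, B:3, C:2, D:3, E:4, F:4, G:3, H:4, I:2.
The maximum eccentricity is 4, realized for instance by the pair H–F via H – G – I – A – F. So the diameter is 4.

4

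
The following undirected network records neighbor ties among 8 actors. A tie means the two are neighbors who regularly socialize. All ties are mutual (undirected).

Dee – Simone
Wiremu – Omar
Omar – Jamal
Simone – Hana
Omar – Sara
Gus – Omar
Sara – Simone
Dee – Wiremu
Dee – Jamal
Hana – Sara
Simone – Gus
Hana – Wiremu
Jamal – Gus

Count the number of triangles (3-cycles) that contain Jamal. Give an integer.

1

Jamal's neighbors: Dee, Gus, and Omar.
Neighbor pairs that are themselves tied: Jamal–Gus–Omar. Each forms one triangle with Jamal, for 1 in total.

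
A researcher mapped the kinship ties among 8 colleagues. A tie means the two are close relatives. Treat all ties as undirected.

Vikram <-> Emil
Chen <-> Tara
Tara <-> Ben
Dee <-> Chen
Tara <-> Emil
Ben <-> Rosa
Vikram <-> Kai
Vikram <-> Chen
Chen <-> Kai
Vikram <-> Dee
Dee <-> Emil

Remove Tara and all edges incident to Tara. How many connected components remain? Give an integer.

2

Without Tara, the remaining ties split the others into: {Chen, Dee, Emil, Kai, Vikram}; {Ben, Rosa}.
That's 2 separate components.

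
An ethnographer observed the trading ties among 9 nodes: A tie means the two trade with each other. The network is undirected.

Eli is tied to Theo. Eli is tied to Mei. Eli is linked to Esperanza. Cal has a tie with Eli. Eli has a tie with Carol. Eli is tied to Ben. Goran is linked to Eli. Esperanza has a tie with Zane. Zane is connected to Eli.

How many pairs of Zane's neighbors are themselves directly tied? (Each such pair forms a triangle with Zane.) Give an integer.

Zane's neighbors: Eli and Esperanza.
Neighbor pairs that are themselves tied: Zane–Eli–Esperanza. Each forms one triangle with Zane, for 1 in total.

1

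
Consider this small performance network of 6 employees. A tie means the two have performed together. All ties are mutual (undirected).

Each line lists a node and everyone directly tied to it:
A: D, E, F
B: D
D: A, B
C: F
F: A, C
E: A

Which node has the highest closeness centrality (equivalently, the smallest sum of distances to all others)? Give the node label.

Farness (sum of distances to all others) for each node — A:7, B:13, C:13, D:9, E:11, F:9.
The smallest farness is 7, for A, so A has the highest closeness.

A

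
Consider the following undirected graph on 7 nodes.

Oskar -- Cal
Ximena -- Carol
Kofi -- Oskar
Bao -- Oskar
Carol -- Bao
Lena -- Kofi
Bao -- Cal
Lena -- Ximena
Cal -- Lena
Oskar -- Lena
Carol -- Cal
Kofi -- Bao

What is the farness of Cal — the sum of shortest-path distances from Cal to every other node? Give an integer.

Distances from Cal: Bao:1, Carol:1, Kofi:2, Lena:1, Oskar:1, Ximena:2.
Sum = 1 + 1 + 2 + 1 + 1 + 2 = 8.

8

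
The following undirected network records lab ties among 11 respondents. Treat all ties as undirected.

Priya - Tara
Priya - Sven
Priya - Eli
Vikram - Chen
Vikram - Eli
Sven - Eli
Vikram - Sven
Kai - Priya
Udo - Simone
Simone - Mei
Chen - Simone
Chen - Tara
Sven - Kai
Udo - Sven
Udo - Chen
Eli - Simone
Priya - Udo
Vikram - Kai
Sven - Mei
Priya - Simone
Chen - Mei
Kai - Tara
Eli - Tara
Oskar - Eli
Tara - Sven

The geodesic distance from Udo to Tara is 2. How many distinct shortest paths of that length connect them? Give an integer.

3

The shortest distance is 2. The length-2 paths are: Udo–Priya–Tara; Udo–Chen–Tara; Udo–Sven–Tara.
That gives 3 distinct shortest paths.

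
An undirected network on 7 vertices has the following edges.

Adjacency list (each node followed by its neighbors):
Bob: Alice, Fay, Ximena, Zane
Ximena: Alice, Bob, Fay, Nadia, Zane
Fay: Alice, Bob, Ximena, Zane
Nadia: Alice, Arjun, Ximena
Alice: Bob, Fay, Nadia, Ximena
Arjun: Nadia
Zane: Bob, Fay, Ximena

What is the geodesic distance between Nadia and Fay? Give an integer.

One shortest route is Nadia – Alice – Fay, which uses 2 edges, and Nadia and Fay are not directly tied, so nothing shorter exists. So d(Nadia,Fay) = 2.

2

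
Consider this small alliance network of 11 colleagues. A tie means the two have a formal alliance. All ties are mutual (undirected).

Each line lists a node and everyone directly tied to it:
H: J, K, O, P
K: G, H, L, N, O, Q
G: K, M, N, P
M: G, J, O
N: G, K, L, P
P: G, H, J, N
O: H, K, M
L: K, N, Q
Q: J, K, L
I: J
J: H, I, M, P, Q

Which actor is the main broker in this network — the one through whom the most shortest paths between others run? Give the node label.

J

Unnormalized betweenness of each node: G:17/6, H:10/3, I:0, J:51/4, K:17/2, L:1/2, M:5/2, N:25/12, O:5/4, P:4, Q:13/4.
J has the largest value, 51/4, making it the main broker — the node through which the most shortest paths run.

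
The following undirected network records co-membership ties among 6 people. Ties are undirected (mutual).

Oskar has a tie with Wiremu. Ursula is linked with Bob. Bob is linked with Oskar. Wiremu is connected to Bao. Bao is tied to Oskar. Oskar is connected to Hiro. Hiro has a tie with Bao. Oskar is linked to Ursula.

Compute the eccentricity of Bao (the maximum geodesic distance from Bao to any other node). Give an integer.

Distances from Bao: Bob:2, Hiro:1, Oskar:1, Ursula:2, Wiremu:1.
The largest is 2 (to Ursula and Bob), so the eccentricity of Bao is 2.

2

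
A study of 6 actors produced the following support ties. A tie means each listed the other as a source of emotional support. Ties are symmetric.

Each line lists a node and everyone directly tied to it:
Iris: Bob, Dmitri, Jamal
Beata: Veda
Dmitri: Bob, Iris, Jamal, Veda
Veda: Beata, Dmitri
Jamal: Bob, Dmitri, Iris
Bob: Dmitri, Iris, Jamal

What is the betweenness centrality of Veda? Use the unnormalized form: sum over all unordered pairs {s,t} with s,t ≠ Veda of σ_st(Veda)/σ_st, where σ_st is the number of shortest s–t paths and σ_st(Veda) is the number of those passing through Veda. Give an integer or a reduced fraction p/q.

Pairs whose geodesics pass through Veda — Dmitri–Beata: 1; Iris–Beata: 1; Bob–Beata: 1; Jamal–Beata: 1.
All other pairs contribute 0.
Summing the contributions gives betweenness(Veda) = 4.

4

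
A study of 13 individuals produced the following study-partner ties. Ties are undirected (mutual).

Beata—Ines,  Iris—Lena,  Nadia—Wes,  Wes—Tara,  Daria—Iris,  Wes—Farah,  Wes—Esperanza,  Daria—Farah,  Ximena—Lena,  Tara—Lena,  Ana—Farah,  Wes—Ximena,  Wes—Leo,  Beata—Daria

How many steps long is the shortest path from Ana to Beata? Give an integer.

3

One shortest route is Ana – Farah – Daria – Beata, which uses 3 edges, and at distance 2 from Ana we only reach {Daria, Wes}, which does not include Beata. So d(Ana,Beata) = 3.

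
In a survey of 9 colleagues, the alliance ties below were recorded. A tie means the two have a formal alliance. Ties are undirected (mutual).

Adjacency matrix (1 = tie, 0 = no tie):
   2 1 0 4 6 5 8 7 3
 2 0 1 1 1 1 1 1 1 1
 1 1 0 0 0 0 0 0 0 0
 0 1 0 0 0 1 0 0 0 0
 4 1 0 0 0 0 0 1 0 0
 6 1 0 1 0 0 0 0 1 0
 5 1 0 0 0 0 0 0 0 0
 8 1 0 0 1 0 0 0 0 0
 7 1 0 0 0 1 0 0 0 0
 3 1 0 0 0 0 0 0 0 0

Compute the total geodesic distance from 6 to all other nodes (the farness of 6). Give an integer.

Distances from 6: 0:1, 1:2, 2:1, 3:2, 4:2, 5:2, 7:1, 8:2.
Sum = 1 + 2 + 1 + 2 + 2 + 2 + 1 + 2 = 13.

13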